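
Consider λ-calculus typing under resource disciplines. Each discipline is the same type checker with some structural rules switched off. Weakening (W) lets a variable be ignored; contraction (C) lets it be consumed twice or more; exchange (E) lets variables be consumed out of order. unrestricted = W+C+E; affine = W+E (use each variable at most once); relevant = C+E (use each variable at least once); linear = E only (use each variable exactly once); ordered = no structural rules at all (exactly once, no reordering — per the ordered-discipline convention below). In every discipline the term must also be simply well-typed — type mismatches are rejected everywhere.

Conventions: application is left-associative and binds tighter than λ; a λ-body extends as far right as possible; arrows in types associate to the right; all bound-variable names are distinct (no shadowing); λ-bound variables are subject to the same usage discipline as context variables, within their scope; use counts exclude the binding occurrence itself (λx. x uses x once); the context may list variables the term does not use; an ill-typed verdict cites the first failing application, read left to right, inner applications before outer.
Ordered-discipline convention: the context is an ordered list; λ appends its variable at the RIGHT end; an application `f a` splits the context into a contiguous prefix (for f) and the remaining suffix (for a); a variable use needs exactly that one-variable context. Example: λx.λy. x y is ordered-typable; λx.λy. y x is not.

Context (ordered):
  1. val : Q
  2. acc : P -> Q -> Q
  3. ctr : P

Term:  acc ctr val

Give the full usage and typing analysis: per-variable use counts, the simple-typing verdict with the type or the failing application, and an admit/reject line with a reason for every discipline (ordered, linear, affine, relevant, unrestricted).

variable uses: val: 1; acc: 1; ctr: 1
left-to-right use order: acc, ctr, val
typing: well-typed — term : Q
ordered ✗ (no contiguous prefix/suffix split fits acc, ctr, val)
linear ✓ (val, acc, ctr: one use apiece)
affine ✓ (no duplicate uses among val, acc, ctr)
relevant ✓ (at least one use each (val, acc, ctr))
unrestricted ✓ (well-typed at Q; no restrictions here)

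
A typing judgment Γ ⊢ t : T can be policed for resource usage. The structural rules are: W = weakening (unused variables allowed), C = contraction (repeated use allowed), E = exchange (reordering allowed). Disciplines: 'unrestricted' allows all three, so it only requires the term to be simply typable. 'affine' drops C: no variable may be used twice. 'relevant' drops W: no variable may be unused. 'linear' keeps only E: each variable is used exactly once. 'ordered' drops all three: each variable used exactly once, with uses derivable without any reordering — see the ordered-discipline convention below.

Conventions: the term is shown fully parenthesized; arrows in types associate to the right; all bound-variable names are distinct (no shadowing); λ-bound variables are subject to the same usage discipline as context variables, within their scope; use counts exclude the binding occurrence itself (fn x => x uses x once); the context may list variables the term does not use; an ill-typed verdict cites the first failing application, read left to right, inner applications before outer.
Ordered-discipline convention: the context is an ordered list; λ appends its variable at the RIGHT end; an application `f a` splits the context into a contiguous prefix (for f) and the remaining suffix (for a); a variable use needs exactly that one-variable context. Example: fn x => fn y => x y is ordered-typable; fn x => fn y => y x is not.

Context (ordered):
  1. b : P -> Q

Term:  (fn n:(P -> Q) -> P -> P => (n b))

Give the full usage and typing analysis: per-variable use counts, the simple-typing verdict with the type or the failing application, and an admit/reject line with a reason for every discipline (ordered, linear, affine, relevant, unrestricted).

use counts: b=1, n (λ-bound)=1
left-to-right use order: n, b
typing: well-typed at ((P -> Q) -> P -> P) -> P -> P
ordered: ✗ — no ordered split (uses run n, b)
linear: ✓ — exactly-once usage across b, n
affine: ✓ — at most one use each (b, n)
relevant: ✓ — every one of b, n appears
unrestricted: ✓ — simply typable at ((P -> Q) -> P -> P) -> P -> P; W, C, E all held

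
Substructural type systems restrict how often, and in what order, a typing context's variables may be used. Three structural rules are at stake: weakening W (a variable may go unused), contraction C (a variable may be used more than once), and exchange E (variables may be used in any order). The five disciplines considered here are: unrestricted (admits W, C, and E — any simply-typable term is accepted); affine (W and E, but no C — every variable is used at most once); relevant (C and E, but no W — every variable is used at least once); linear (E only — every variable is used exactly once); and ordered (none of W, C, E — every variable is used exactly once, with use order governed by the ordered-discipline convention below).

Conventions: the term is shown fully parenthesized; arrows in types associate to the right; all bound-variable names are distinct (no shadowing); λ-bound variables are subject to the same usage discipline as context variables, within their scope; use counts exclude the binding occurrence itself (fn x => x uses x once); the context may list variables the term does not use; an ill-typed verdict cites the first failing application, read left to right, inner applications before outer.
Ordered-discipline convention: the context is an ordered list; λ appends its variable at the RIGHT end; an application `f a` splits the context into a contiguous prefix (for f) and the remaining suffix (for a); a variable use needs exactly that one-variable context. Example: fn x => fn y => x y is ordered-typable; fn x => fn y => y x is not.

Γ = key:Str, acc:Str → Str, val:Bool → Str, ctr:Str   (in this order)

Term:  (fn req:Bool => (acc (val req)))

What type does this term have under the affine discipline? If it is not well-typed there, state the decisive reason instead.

term : Bool → Str
usage: key=0, acc=1, val=1, ctr=0, req (bound)=1
left-to-right use order: acc, val, req
typing: the term checks, with type Bool → Str
across the five disciplines: ordered ✗; linear ✗; affine ✓; relevant ✗; unrestricted ✓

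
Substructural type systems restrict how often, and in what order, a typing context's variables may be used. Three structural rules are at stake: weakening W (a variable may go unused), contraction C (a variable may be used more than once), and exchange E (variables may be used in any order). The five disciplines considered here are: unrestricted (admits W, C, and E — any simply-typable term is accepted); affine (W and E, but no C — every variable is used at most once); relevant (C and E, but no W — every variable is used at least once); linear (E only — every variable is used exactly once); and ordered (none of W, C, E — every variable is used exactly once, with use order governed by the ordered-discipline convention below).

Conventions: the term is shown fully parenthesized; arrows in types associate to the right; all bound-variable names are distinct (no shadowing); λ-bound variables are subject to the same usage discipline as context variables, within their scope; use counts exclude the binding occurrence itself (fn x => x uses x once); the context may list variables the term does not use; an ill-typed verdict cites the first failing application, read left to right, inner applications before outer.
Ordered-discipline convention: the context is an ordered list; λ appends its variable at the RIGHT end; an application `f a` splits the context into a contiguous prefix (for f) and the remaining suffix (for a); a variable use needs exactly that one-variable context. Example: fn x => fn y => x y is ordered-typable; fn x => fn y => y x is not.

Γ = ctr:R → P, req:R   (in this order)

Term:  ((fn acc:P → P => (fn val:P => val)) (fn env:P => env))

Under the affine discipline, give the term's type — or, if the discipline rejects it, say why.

term : P → P
counts: ctr=0, req=0, acc [bound]=0, val [bound]=1, env [bound]=1
left-to-right use order: val, env
typing: well-typed at P → P
summary: ordered ✗ · linear ✗ · affine ✓ · relevant ✗ · unrestricted ✓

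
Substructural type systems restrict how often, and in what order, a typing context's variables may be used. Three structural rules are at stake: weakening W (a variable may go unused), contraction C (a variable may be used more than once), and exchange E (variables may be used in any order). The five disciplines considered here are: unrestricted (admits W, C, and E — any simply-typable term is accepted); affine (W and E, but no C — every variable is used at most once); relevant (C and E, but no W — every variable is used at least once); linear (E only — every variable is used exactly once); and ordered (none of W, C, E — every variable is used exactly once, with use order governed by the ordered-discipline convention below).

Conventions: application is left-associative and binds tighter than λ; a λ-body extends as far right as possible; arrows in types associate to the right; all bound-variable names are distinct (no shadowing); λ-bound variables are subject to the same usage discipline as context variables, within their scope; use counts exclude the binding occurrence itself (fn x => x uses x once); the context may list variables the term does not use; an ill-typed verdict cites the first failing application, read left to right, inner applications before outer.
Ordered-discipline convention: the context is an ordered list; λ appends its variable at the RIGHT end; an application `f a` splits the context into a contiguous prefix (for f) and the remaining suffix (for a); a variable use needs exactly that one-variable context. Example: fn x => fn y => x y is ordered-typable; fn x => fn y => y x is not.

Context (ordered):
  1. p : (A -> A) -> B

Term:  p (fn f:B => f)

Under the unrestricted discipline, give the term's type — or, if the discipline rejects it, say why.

not well-typed under unrestricted — not simply typable
counts: p ×1, f (λ-bound) ×1
order of uses: p, f
typing: ill-typed: an argument B -> B mismatches the expected A -> A
across the five disciplines: ordered ✗, linear ✗, affine ✗, relevant ✗, unrestricted ✗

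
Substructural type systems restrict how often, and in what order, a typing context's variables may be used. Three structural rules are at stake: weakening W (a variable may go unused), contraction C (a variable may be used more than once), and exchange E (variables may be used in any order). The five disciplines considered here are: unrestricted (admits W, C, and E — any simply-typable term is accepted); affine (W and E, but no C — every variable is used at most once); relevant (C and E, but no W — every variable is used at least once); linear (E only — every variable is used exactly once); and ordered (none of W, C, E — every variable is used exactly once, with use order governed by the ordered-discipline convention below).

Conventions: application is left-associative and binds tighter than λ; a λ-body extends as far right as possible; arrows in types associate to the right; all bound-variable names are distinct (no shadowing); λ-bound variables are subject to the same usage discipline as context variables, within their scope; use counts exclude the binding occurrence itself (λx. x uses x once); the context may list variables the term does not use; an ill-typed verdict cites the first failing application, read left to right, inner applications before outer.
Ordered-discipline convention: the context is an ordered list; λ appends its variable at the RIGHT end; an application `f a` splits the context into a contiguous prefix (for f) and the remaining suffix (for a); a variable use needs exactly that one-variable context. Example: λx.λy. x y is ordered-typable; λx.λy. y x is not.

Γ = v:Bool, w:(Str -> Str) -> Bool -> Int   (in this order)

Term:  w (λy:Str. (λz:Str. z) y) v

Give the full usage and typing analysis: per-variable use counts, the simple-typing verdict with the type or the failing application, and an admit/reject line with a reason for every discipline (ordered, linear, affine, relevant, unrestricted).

usage: v: 1, w: 1, y (λ-bound): 1, z (λ-bound): 1
order of uses: w, z, y, v
typing: ✓ — Int
ordered ✗ (no contiguous prefix/suffix split fits w, z, y, v)
linear ✓ (single use per variable (v, w, y, z))
affine ✓ (at most one use each (v, w, y, z))
relevant ✓ (v, w, y, z: all used, weakening unneeded)
unrestricted ✓ (simply typable at Int; W, C, E all held)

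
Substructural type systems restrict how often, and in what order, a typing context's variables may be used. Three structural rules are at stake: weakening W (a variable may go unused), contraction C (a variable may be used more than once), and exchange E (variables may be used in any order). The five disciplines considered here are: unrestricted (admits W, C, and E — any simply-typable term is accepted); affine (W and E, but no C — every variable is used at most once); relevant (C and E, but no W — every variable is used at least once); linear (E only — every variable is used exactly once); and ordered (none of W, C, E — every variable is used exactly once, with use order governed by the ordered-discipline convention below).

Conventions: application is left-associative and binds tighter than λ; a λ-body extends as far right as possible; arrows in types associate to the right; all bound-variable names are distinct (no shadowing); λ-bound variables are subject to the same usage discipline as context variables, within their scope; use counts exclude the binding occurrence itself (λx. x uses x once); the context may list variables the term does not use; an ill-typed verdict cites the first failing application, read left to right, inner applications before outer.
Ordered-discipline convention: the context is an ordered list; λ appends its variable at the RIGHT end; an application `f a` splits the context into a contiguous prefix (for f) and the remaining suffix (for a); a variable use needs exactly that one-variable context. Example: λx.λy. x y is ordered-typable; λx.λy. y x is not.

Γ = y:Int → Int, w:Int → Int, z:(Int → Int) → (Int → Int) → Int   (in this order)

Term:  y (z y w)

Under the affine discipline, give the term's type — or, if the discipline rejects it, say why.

not well-typed under affine — y ×2 used more than once (contraction)
variable uses: y: 2; w: 1; z: 1
left-to-right use order: y, z, y, w
typing: well-typed — term : Int
summary: ordered ✗, linear ✗, affine ✗, relevant ✓, unrestricted ✓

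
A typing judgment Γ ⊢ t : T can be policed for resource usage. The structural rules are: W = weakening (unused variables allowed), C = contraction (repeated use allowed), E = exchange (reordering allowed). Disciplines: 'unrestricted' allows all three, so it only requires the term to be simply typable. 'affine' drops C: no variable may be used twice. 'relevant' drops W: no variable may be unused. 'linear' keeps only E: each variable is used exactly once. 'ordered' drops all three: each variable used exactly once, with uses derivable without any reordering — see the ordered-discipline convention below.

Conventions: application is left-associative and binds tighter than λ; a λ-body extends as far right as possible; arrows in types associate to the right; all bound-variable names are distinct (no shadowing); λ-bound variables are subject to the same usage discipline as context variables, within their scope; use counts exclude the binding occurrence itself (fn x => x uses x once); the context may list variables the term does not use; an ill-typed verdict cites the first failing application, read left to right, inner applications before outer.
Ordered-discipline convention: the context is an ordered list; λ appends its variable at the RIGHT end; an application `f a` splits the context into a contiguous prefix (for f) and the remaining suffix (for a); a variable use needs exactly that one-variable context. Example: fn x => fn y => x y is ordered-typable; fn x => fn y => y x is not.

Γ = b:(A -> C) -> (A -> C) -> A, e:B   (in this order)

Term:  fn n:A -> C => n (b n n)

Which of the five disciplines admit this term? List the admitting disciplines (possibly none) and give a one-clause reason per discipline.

admitted in: unrestricted
use counts: b=1, e=0, n (λ-bound)=3
use order (left to right): n, b, n, n
typing: the term checks, with type (A -> C) -> C
ordered: ✗, uses contraction: n ×3; e left unused
linear: ✗, uses contraction: n ×3; e left unused
affine: ✗, uses contraction: n ×3
relevant: ✗, e left unused
unrestricted: ✓, type-checks ((A -> C) -> C) and nothing is barred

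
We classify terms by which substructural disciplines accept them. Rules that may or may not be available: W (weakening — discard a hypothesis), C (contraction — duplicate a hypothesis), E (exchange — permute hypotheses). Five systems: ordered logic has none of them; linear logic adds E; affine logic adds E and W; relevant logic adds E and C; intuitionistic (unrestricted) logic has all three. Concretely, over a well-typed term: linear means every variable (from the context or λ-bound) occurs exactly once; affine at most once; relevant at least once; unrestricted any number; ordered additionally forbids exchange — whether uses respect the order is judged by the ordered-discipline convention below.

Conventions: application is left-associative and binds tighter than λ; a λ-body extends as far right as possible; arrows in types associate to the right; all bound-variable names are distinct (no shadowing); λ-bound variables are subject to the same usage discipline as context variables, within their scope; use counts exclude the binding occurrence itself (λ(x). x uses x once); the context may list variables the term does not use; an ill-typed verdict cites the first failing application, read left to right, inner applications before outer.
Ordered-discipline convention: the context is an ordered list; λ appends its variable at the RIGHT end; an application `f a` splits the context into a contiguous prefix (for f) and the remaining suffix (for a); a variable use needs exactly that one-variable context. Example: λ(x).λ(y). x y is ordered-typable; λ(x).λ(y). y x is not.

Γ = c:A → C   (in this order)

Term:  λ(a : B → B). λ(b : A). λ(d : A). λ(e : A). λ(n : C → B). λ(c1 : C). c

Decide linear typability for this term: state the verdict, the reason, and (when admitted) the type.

no — a, b, d, e, n, c1 left unused
variable uses: c=1, a (λ-bound)=0, b (λ-bound)=0, d (λ-bound)=0, e (λ-bound)=0, n (λ-bound)=0, c1 (λ-bound)=0
left-to-right use order: c
typing: well-typed — term : (B → B) → A → A → A → (C → B) → C → A → C
across the five disciplines: ordered ✗ · linear ✗ · affine ✓ · relevant ✗ · unrestricted ✓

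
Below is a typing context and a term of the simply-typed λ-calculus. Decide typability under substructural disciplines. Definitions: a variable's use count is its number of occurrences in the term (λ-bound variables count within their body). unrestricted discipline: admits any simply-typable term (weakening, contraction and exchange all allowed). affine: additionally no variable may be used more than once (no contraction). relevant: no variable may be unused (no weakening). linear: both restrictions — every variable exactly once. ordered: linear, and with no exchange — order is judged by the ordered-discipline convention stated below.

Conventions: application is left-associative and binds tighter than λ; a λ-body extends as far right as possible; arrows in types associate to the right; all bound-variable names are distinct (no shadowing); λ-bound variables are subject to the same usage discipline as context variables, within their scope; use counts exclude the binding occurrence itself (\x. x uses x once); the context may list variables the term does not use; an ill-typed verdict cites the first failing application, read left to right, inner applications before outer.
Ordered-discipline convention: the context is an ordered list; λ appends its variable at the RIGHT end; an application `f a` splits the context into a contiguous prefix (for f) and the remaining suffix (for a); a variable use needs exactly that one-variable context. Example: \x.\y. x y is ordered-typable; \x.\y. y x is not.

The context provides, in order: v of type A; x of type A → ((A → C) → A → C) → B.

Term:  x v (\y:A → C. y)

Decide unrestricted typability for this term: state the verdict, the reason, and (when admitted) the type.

yes — simply typable at B; W, C, E all held; term : B
usage: v ×1, x ×1, y [bound] ×1
order of uses: x, v, y
typing: well-typed — term : B
across the five disciplines: ordered ✗ · linear ✓ · affine ✓ · relevant ✓ · unrestricted ✓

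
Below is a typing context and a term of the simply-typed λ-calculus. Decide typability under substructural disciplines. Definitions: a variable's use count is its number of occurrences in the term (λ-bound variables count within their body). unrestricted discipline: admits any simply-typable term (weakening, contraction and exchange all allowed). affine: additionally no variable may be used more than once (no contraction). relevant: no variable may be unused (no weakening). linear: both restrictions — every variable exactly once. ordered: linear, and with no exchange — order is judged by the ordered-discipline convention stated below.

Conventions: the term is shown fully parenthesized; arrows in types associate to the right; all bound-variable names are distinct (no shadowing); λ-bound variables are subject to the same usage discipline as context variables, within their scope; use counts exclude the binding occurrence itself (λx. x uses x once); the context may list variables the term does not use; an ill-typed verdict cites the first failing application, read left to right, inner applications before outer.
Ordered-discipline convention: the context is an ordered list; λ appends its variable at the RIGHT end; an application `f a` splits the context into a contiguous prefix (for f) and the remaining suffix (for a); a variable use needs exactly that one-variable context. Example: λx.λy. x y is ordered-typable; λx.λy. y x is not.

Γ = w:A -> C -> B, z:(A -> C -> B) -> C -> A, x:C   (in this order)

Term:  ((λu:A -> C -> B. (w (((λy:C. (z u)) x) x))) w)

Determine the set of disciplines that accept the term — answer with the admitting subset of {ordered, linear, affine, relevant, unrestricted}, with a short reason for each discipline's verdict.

admitted in: unrestricted
variable uses: w: 2, z: 1, x: 2, u [bound]: 1, y [bound]: 0
left-to-right use order: w, z, u, x, x, w
typing: well-typed at C -> B
ordered: ✗, repeated use of w ×2, x ×2; y left unused
linear: ✗, repeated use of w ×2, x ×2; y left unused
affine: ✗, repeated use of w ×2, x ×2
relevant: ✗, y left unused
unrestricted: ✓, typability at C -> B is all that's needed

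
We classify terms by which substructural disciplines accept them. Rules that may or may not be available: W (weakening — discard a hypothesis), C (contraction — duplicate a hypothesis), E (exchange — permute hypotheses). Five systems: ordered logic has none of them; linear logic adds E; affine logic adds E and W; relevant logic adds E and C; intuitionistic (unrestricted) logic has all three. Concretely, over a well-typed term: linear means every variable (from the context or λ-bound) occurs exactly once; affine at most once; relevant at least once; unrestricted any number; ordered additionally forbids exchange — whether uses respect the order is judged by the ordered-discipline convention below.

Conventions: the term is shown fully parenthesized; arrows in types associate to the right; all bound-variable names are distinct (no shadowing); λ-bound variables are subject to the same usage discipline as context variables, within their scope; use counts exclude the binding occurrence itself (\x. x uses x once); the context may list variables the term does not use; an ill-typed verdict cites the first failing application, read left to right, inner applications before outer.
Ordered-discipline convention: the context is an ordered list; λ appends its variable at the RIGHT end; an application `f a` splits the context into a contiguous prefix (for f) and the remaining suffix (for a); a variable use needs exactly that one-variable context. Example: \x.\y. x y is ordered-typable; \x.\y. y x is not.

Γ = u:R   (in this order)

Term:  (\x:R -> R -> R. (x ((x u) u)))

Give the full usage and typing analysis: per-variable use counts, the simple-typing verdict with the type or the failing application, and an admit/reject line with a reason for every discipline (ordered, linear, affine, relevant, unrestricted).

use counts: u: 2, x [bound]: 2
uses in reading order: x, x, u, u
typing: well-typed at (R -> R -> R) -> R -> R
ordered ✗ (u ×2, x ×2 used more than once (contraction))
linear ✗ (u ×2, x ×2 used more than once (contraction))
affine ✗ (u ×2, x ×2 used more than once (contraction))
relevant ✓ (u, x: all used, weakening unneeded)
unrestricted ✓ (simply typable at (R -> R -> R) -> R -> R; W, C, E all held)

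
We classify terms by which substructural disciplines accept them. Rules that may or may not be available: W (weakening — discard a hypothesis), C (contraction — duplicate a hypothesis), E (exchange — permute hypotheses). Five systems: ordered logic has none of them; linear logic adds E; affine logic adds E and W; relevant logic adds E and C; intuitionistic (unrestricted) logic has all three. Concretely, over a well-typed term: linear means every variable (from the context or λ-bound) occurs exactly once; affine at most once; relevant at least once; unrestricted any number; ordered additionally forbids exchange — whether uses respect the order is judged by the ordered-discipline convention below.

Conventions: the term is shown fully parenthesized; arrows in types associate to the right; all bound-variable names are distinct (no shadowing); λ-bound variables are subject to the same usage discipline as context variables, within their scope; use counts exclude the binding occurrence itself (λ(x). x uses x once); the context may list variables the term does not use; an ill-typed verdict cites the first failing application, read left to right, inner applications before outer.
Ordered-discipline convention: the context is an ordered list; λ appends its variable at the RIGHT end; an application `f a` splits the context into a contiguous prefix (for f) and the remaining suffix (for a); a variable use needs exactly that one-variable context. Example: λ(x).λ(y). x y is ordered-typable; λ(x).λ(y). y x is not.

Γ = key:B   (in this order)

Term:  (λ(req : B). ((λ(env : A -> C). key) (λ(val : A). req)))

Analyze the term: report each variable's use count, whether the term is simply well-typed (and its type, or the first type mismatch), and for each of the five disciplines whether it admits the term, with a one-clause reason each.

counts: key=1, req (bound)=1, env (bound)=0, val (bound)=0
use order (left to right): key, req
typing: ill-typed: argument of type A -> B where A -> C is required
ordered ✗ (not simply typable)
linear ✗ (fails simple typing)
affine ✗ (a type mismatch blocks all five)
relevant ✗ (the type mismatch rejects it)
unrestricted ✗ (not simply typable)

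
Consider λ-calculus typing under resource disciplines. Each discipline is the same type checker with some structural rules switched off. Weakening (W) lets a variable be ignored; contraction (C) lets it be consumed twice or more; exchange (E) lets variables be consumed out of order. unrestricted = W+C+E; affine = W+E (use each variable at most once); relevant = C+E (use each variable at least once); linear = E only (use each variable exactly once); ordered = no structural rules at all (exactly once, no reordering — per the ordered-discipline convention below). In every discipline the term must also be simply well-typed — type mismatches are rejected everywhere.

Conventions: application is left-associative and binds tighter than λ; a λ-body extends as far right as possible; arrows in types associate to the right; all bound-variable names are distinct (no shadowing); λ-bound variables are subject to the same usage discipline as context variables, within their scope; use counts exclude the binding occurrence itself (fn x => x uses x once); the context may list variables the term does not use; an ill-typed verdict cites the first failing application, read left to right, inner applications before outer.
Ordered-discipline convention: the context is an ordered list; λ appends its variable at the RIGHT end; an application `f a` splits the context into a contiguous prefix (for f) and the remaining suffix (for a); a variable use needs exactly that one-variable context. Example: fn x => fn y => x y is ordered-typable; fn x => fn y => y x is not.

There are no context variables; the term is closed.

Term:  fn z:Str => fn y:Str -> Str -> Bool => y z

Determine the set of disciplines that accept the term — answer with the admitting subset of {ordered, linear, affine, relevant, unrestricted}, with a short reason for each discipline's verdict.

admitting disciplines: linear, affine, relevant, unrestricted
counts: z (λ-bound): 1×, y (λ-bound): 1×
order of uses: y, z
typing: well-typed at Str -> (Str -> Str -> Bool) -> Str -> Bool
ordered ✗ (needs exchange: uses follow y, z)
linear ✓ (single use per variable (z, y))
affine ✓ (z, y: no repeats, contraction unneeded)
relevant ✓ (z, y: all used, weakening unneeded)
unrestricted ✓ (type-checks (Str -> (Str -> Str -> Bool) -> Str -> Bool) and nothing is barred)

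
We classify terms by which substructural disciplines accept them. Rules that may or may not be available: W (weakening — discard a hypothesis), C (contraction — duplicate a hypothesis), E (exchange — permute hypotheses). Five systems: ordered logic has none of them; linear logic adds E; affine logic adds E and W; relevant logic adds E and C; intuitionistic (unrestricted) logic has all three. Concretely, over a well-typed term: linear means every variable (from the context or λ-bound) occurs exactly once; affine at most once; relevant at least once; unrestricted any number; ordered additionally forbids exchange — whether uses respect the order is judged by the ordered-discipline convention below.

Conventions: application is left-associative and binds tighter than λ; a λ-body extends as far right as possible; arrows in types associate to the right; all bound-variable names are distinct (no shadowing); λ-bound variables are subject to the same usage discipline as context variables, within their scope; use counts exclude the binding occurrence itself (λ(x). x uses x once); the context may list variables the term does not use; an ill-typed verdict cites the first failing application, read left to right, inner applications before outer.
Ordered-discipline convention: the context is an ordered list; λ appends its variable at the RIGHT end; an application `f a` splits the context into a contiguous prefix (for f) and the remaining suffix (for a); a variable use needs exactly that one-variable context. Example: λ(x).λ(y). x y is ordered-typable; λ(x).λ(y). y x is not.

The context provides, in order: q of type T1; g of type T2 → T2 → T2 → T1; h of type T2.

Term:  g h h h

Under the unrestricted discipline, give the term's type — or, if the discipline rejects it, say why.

term : T1
use counts: q ×0; g ×1; h ×3
left-to-right use order: g, h, h, h
typing: ✓ — T1
per-discipline verdicts: ordered ✗ · linear ✗ · affine ✗ · relevant ✗ · unrestricted ✓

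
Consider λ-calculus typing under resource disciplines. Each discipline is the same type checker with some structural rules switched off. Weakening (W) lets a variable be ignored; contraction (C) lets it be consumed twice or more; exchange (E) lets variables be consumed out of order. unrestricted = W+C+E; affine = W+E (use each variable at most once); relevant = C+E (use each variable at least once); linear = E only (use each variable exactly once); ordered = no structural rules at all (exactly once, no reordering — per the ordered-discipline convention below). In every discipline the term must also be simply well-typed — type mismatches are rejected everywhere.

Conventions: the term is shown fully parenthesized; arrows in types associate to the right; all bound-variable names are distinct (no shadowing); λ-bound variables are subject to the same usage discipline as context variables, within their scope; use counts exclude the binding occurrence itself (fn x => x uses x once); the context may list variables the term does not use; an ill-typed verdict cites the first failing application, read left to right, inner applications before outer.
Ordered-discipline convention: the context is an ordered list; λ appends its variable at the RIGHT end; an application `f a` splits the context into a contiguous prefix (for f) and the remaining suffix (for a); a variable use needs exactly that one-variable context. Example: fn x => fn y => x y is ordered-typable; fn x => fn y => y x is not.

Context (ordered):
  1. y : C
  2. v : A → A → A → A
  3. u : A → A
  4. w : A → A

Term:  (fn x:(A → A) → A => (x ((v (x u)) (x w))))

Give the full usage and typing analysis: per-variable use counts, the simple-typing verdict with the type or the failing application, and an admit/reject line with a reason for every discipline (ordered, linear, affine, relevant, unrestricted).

variable uses: y: 0; v: 1; u: 1; w: 1; x (λ-bound): 3
order of uses: x, v, x, u, x, w
typing: well-typed at ((A → A) → A) → A
ordered: ✗ — uses contraction: x ×3; y never used (weakening)
linear: ✗ — uses contraction: x ×3; y never used (weakening)
affine: ✗ — uses contraction: x ×3
relevant: ✗ — y never used (weakening)
unrestricted: ✓ — well-typed at ((A → A) → A) → A; no restrictions here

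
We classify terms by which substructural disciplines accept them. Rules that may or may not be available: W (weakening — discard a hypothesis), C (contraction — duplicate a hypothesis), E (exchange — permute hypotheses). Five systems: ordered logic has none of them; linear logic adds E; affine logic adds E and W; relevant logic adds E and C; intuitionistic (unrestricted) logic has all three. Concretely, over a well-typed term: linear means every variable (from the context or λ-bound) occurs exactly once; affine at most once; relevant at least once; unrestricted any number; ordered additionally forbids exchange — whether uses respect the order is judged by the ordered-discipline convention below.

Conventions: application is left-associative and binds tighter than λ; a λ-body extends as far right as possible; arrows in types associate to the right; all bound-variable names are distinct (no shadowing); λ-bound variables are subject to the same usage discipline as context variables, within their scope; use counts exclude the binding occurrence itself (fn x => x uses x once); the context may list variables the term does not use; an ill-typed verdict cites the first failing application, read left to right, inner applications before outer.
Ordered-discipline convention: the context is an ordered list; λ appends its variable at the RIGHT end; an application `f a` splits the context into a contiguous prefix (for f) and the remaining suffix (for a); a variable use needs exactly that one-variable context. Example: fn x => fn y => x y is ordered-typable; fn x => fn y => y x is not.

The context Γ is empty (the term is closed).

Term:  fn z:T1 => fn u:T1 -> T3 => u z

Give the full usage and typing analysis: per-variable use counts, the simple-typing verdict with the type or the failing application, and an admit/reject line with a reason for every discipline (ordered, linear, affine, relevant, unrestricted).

use counts: z (λ-bound): 1, u (λ-bound): 1
left-to-right use order: u, z
typing: ✓ — T1 -> (T1 -> T3) -> T3
ordered: ✗, needs exchange: uses follow u, z
linear: ✓, z, u: one use apiece
affine: ✓, no duplicate uses among z, u
relevant: ✓, at least one use each (z, u)
unrestricted: ✓, typability at T1 -> (T1 -> T3) -> T3 is all that's needed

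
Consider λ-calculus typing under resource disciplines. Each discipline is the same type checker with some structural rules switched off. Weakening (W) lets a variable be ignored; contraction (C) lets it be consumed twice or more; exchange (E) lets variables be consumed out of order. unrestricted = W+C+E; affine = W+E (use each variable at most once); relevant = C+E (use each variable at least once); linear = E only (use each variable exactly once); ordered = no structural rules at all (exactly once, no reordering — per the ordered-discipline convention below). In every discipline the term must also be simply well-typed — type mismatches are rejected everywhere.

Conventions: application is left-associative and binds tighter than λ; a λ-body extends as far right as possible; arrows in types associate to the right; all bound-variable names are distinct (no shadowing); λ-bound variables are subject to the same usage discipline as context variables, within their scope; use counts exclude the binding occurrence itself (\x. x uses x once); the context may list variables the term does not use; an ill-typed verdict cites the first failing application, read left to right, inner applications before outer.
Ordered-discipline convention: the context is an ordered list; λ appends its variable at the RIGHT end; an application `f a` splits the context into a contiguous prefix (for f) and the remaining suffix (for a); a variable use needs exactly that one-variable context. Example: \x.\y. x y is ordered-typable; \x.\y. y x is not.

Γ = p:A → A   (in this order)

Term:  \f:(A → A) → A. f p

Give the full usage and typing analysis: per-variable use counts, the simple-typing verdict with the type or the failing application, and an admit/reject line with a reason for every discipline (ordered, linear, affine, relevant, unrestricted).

usage: p: 1, f (λ-bound): 1
order of uses: f, p
typing: ✓ — ((A → A) → A) → A
ordered: ✗ — no contiguous prefix/suffix split fits f, p
linear: ✓ — single use per variable (p, f)
affine: ✓ — p, f: no repeats, contraction unneeded
relevant: ✓ — none of p, f goes unused
unrestricted: ✓ — typability at ((A → A) → A) → A is all that's needed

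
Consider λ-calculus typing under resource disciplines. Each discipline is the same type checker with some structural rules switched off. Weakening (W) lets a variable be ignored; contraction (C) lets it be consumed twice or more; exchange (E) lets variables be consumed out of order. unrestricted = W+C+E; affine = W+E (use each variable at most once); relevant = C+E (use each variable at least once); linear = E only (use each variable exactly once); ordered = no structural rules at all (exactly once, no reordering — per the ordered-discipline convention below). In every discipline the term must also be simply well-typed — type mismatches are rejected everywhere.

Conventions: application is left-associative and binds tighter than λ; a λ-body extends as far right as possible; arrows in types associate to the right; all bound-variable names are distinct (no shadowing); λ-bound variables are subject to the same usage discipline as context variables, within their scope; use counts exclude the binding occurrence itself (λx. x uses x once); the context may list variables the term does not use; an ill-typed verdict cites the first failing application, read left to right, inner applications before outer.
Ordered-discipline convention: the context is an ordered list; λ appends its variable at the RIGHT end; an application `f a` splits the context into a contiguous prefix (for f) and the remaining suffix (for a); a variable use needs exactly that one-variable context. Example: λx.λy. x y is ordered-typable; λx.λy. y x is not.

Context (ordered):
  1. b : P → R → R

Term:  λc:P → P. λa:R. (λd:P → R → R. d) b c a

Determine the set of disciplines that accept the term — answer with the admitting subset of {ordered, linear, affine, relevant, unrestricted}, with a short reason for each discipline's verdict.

admitted in: none
use counts: b: 1×; c (bound): 1×; a (bound): 1×; d (bound): 1×
order of uses: d, b, c, a
typing: ill-typed: an application expects P but receives P → P
ordered: ✗, not simply typable
linear: ✗, fails simple typing
affine: ✗, a type mismatch blocks all five
relevant: ✗, the type mismatch rejects it
unrestricted: ✗, not simply typable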